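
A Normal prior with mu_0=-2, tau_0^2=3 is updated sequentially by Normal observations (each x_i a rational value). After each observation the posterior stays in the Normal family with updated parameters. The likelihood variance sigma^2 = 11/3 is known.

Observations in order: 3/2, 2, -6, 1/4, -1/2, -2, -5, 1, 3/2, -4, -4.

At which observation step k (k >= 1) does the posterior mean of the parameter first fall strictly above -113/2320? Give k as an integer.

obs 1: x=3/2 → posterior Normal(-17/40, 33/20)
obs 2: x=2 → posterior Normal(19/58, 33/29)
obs 3: x=-6 → posterior Normal(-89/76, 33/38)
obs 4: x=1/4 → posterior Normal(-169/188, 33/47)
obs 5: x=-1/2 → posterior Normal(-187/224, 33/56)
obs 6: x=-2 → posterior Normal(-259/260, 33/65)
obs 7: x=-5 → posterior Normal(-439/296, 33/74)
obs 8: x=1 → posterior Normal(-403/332, 33/83)
obs 9: x=3/2 → posterior Normal(-349/368, 33/92)
obs 10: x=-4 → posterior Normal(-493/404, 33/101)
obs 11: x=-4 → posterior Normal(-637/440, 3/10)

k = 2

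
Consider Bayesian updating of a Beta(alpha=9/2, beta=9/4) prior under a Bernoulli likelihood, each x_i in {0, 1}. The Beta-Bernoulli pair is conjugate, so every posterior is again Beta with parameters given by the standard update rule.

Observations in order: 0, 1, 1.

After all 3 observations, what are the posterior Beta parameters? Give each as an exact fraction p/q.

alpha=13/2, beta=13/4

obs 1: x=0 → posterior Beta(9/2, 13/4)
obs 2: x=1 → posterior Beta(11/2, 13/4)
obs 3: x=1 → posterior Beta(13/2, 13/4)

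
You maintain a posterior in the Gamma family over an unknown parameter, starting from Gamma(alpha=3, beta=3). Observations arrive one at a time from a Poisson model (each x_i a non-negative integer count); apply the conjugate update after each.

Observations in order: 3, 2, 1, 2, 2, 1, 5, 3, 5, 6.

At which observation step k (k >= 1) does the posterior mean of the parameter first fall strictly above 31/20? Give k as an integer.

obs 1: x=3 → posterior Gamma(6, 4)
obs 2: x=2 → posterior Gamma(8, 5)
obs 3: x=1 → posterior Gamma(9, 6)
obs 4: x=2 → posterior Gamma(11, 7)
obs 5: x=2 → posterior Gamma(13, 8)
obs 6: x=1 → posterior Gamma(14, 9)
obs 7: x=5 → posterior Gamma(19, 10)
obs 8: x=3 → posterior Gamma(22, 11)
obs 9: x=5 → posterior Gamma(27, 12)
obs 10: x=6 → posterior Gamma(33, 13)

k = 2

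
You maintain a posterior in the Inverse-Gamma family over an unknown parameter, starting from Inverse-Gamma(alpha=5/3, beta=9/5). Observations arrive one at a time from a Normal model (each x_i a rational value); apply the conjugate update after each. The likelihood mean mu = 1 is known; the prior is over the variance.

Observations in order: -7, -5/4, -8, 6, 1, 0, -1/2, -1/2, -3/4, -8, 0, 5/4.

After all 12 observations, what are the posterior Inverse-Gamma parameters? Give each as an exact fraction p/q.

alpha=23/3, beta=21543/160

obs 1: x=-7 → posterior Inverse-Gamma(13/6, 169/5)
obs 2: x=-5/4 → posterior Inverse-Gamma(8/3, 5813/160)
obs 3: x=-8 → posterior Inverse-Gamma(19/6, 12293/160)
obs 4: x=6 → posterior Inverse-Gamma(11/3, 14293/160)
obs 5: x=1 → posterior Inverse-Gamma(25/6, 14293/160)
obs 6: x=0 → posterior Inverse-Gamma(14/3, 14373/160)
obs 7: x=-1/2 → posterior Inverse-Gamma(31/6, 14553/160)
obs 8: x=-1/2 → posterior Inverse-Gamma(17/3, 14733/160)
obs 9: x=-3/4 → posterior Inverse-Gamma(37/6, 7489/80)
obs 10: x=-8 → posterior Inverse-Gamma(20/3, 10729/80)
obs 11: x=0 → posterior Inverse-Gamma(43/6, 10769/80)
obs 12: x=5/4 → posterior Inverse-Gamma(23/3, 21543/160)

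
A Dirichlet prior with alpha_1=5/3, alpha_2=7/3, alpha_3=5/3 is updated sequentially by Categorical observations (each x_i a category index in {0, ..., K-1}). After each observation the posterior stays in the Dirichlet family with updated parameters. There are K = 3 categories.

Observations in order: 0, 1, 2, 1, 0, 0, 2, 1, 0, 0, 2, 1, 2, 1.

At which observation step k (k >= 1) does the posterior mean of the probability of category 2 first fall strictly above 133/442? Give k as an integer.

obs 1: x=0 → posterior Dirichlet(8/3, 7/3, 5/3)
obs 2: x=1 → posterior Dirichlet(8/3, 10/3, 5/3)
obs 3: x=2 → posterior Dirichlet(8/3, 10/3, 8/3)
obs 4: x=1 → posterior Dirichlet(8/3, 13/3, 8/3)
obs 5: x=0 → posterior Dirichlet(11/3, 13/3, 8/3)
obs 6: x=0 → posterior Dirichlet(14/3, 13/3, 8/3)
obs 7: x=2 → posterior Dirichlet(14/3, 13/3, 11/3)
obs 8: x=1 → posterior Dirichlet(14/3, 16/3, 11/3)
obs 9: x=0 → posterior Dirichlet(17/3, 16/3, 11/3)
obs 10: x=0 → posterior Dirichlet(20/3, 16/3, 11/3)
obs 11: x=2 → posterior Dirichlet(20/3, 16/3, 14/3)
obs 12: x=1 → posterior Dirichlet(20/3, 19/3, 14/3)
obs 13: x=2 → posterior Dirichlet(20/3, 19/3, 17/3)
obs 14: x=1 → posterior Dirichlet(20/3, 22/3, 17/3)

k = 3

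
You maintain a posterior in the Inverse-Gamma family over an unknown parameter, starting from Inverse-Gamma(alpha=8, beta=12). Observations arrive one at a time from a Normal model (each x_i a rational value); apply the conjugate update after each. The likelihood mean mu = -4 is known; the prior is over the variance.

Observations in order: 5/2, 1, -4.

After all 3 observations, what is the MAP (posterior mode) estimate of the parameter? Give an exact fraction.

obs 1: x=5/2 → posterior Inverse-Gamma(17/2, 265/8)
obs 2: x=1 → posterior Inverse-Gamma(9, 365/8)
obs 3: x=-4 → posterior Inverse-Gamma(19/2, 365/8)

365/84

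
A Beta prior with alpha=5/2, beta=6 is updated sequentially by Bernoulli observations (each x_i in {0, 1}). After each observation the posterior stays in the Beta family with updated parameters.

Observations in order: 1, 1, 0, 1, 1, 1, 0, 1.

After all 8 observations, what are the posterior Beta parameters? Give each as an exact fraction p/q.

alpha=17/2, beta=8

obs 1: x=1 → posterior Beta(7/2, 6)
obs 2: x=1 → posterior Beta(9/2, 6)
obs 3: x=0 → posterior Beta(9/2, 7)
obs 4: x=1 → posterior Beta(11/2, 7)
obs 5: x=1 → posterior Beta(13/2, 7)
obs 6: x=1 → posterior Beta(15/2, 7)
obs 7: x=0 → posterior Beta(15/2, 8)
obs 8: x=1 → posterior Beta(17/2, 8)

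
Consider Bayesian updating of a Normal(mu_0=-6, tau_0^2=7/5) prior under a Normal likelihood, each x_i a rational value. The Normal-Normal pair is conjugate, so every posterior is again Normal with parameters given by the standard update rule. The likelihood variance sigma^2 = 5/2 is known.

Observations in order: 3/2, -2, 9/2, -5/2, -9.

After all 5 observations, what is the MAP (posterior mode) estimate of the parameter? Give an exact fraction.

-51/19

obs 1: x=3/2 → posterior Normal(-43/13, 35/39)
obs 2: x=-2 → posterior Normal(-157/53, 35/53)
obs 3: x=9/2 → posterior Normal(-94/67, 35/67)
obs 4: x=-5/2 → posterior Normal(-43/27, 35/81)
obs 5: x=-9 → posterior Normal(-51/19, 7/19)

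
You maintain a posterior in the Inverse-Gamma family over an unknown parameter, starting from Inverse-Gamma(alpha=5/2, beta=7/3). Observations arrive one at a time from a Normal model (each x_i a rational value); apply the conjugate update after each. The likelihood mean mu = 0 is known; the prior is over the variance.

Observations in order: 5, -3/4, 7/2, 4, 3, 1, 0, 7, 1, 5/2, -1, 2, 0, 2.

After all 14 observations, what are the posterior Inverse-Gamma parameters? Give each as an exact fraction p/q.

alpha=19/2, beta=6419/96

obs 1: x=5 → posterior Inverse-Gamma(3, 89/6)
obs 2: x=-3/4 → posterior Inverse-Gamma(7/2, 1451/96)
obs 3: x=7/2 → posterior Inverse-Gamma(4, 2039/96)
obs 4: x=4 → posterior Inverse-Gamma(9/2, 2807/96)
obs 5: x=3 → posterior Inverse-Gamma(5, 3239/96)
obs 6: x=1 → posterior Inverse-Gamma(11/2, 3287/96)
obs 7: x=0 → posterior Inverse-Gamma(6, 3287/96)
obs 8: x=7 → posterior Inverse-Gamma(13/2, 5639/96)
obs 9: x=1 → posterior Inverse-Gamma(7, 5687/96)
obs 10: x=5/2 → posterior Inverse-Gamma(15/2, 5987/96)
obs 11: x=-1 → posterior Inverse-Gamma(8, 6035/96)
obs 12: x=2 → posterior Inverse-Gamma(17/2, 6227/96)
obs 13: x=0 → posterior Inverse-Gamma(9, 6227/96)
obs 14: x=2 → posterior Inverse-Gamma(19/2, 6419/96)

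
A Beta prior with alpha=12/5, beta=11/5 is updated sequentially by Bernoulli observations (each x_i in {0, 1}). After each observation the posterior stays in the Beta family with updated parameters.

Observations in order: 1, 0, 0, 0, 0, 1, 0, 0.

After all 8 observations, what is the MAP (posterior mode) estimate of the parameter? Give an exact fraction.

obs 1: x=1 → posterior Beta(17/5, 11/5)
obs 2: x=0 → posterior Beta(17/5, 16/5)
obs 3: x=0 → posterior Beta(17/5, 21/5)
obs 4: x=0 → posterior Beta(17/5, 26/5)
obs 5: x=0 → posterior Beta(17/5, 31/5)
obs 6: x=1 → posterior Beta(22/5, 31/5)
obs 7: x=0 → posterior Beta(22/5, 36/5)
obs 8: x=0 → posterior Beta(22/5, 41/5)

17/53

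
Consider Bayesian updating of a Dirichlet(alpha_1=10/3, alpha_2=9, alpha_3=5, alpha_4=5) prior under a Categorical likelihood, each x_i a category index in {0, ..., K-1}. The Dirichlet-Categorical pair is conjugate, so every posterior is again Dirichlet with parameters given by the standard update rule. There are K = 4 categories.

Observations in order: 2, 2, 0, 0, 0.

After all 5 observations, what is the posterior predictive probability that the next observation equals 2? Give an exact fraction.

21/82

obs 1: x=2 → posterior Dirichlet(10/3, 9, 6, 5)
obs 2: x=2 → posterior Dirichlet(10/3, 9, 7, 5)
obs 3: x=0 → posterior Dirichlet(13/3, 9, 7, 5)
obs 4: x=0 → posterior Dirichlet(16/3, 9, 7, 5)
obs 5: x=0 → posterior Dirichlet(19/3, 9, 7, 5)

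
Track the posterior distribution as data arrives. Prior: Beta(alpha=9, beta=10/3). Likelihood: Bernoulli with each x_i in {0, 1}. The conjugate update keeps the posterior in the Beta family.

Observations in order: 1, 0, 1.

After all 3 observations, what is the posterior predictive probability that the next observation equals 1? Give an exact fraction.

33/46

obs 1: x=1 → posterior Beta(10, 10/3)
obs 2: x=0 → posterior Beta(10, 13/3)
obs 3: x=1 → posterior Beta(11, 13/3)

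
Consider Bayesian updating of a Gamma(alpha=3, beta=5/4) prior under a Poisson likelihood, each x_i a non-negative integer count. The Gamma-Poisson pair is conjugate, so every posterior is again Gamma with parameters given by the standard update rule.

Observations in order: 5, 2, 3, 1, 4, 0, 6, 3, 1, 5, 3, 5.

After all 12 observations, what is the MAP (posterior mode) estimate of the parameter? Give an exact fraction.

obs 1: x=5 → posterior Gamma(8, 9/4)
obs 2: x=2 → posterior Gamma(10, 13/4)
obs 3: x=3 → posterior Gamma(13, 17/4)
obs 4: x=1 → posterior Gamma(14, 21/4)
obs 5: x=4 → posterior Gamma(18, 25/4)
obs 6: x=0 → posterior Gamma(18, 29/4)
obs 7: x=6 → posterior Gamma(24, 33/4)
obs 8: x=3 → posterior Gamma(27, 37/4)
obs 9: x=1 → posterior Gamma(28, 41/4)
obs 10: x=5 → posterior Gamma(33, 45/4)
obs 11: x=3 → posterior Gamma(36, 49/4)
obs 12: x=5 → posterior Gamma(41, 53/4)

160/53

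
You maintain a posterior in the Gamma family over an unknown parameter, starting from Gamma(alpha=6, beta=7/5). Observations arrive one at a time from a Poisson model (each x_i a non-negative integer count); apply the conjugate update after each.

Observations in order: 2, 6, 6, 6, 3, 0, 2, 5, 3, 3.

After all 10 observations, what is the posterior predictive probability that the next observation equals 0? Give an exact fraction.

55814101553908538878245585584678916959281925980693148332630423251844443249/1907440321293807005218825134272276737461586370979700379485518568438569631744

obs 1: x=2 → posterior Gamma(8, 12/5)
obs 2: x=6 → posterior Gamma(14, 17/5)
obs 3: x=6 → posterior Gamma(20, 22/5)
obs 4: x=6 → posterior Gamma(26, 27/5)
obs 5: x=3 → posterior Gamma(29, 32/5)
obs 6: x=0 → posterior Gamma(29, 37/5)
obs 7: x=2 → posterior Gamma(31, 42/5)
obs 8: x=5 → posterior Gamma(36, 47/5)
obs 9: x=3 → posterior Gamma(39, 52/5)
obs 10: x=3 → posterior Gamma(42, 57/5)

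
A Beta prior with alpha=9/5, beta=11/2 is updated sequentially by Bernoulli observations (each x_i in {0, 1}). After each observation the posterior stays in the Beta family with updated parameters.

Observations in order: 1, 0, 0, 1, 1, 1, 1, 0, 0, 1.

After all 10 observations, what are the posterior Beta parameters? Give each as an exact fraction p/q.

alpha=39/5, beta=19/2

obs 1: x=1 → posterior Beta(14/5, 11/2)
obs 2: x=0 → posterior Beta(14/5, 13/2)
obs 3: x=0 → posterior Beta(14/5, 15/2)
obs 4: x=1 → posterior Beta(19/5, 15/2)
obs 5: x=1 → posterior Beta(24/5, 15/2)
obs 6: x=1 → posterior Beta(29/5, 15/2)
obs 7: x=1 → posterior Beta(34/5, 15/2)
obs 8: x=0 → posterior Beta(34/5, 17/2)
obs 9: x=0 → posterior Beta(34/5, 19/2)
obs 10: x=1 → posterior Beta(39/5, 19/2)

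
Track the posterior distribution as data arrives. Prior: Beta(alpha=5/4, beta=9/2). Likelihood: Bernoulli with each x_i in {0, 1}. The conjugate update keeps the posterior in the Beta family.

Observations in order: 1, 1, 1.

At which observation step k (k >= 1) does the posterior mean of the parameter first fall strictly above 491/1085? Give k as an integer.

k = 3

obs 1: x=1 → posterior Beta(9/4, 9/2)
obs 2: x=1 → posterior Beta(13/4, 9/2)
obs 3: x=1 → posterior Beta(17/4, 9/2)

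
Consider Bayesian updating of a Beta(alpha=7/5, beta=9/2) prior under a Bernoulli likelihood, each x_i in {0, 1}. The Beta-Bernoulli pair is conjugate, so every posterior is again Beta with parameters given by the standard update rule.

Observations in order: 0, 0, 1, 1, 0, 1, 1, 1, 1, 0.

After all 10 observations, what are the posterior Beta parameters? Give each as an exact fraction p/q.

alpha=37/5, beta=17/2

obs 1: x=0 → posterior Beta(7/5, 11/2)
obs 2: x=0 → posterior Beta(7/5, 13/2)
obs 3: x=1 → posterior Beta(12/5, 13/2)
obs 4: x=1 → posterior Beta(17/5, 13/2)
obs 5: x=0 → posterior Beta(17/5, 15/2)
obs 6: x=1 → posterior Beta(22/5, 15/2)
obs 7: x=1 → posterior Beta(27/5, 15/2)
obs 8: x=1 → posterior Beta(32/5, 15/2)
obs 9: x=1 → posterior Beta(37/5, 15/2)
obs 10: x=0 → posterior Beta(37/5, 17/2)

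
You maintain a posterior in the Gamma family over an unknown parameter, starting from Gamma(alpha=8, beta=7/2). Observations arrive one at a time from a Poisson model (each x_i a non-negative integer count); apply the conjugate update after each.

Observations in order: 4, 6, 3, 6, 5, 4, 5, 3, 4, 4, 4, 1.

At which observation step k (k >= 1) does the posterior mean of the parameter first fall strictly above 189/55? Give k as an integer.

k = 4

obs 1: x=4 → posterior Gamma(12, 9/2)
obs 2: x=6 → posterior Gamma(18, 11/2)
obs 3: x=3 → posterior Gamma(21, 13/2)
obs 4: x=6 → posterior Gamma(27, 15/2)
obs 5: x=5 → posterior Gamma(32, 17/2)
obs 6: x=4 → posterior Gamma(36, 19/2)
obs 7: x=5 → posterior Gamma(41, 21/2)
obs 8: x=3 → posterior Gamma(44, 23/2)
obs 9: x=4 → posterior Gamma(48, 25/2)
obs 10: x=4 → posterior Gamma(52, 27/2)
obs 11: x=4 → posterior Gamma(56, 29/2)
obs 12: x=1 → posterior Gamma(57, 31/2)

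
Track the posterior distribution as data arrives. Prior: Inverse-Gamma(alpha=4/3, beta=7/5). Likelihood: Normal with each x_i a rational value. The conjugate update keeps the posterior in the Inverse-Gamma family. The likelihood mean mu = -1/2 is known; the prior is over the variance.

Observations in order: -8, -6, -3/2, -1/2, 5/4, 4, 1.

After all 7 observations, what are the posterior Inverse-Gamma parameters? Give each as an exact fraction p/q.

obs 1: x=-8 → posterior Inverse-Gamma(11/6, 1181/40)
obs 2: x=-6 → posterior Inverse-Gamma(7/3, 893/20)
obs 3: x=-3/2 → posterior Inverse-Gamma(17/6, 903/20)
obs 4: x=-1/2 → posterior Inverse-Gamma(10/3, 903/20)
obs 5: x=5/4 → posterior Inverse-Gamma(23/6, 7469/160)
obs 6: x=4 → posterior Inverse-Gamma(13/3, 9089/160)
obs 7: x=1 → posterior Inverse-Gamma(29/6, 9269/160)

alpha=29/6, beta=9269/160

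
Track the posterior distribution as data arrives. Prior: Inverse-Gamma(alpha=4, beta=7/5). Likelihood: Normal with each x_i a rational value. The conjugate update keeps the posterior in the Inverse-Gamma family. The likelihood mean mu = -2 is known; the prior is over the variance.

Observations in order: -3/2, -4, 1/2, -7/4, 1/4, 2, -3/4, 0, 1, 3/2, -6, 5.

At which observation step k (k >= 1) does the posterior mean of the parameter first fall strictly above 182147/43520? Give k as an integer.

obs 1: x=-3/2 → posterior Inverse-Gamma(9/2, 61/40)
obs 2: x=-4 → posterior Inverse-Gamma(5, 141/40)
obs 3: x=1/2 → posterior Inverse-Gamma(11/2, 133/20)
obs 4: x=-7/4 → posterior Inverse-Gamma(6, 1069/160)
obs 5: x=1/4 → posterior Inverse-Gamma(13/2, 737/80)
obs 6: x=2 → posterior Inverse-Gamma(7, 1377/80)
obs 7: x=-3/4 → posterior Inverse-Gamma(15/2, 2879/160)
obs 8: x=0 → posterior Inverse-Gamma(8, 3199/160)
obs 9: x=1 → posterior Inverse-Gamma(17/2, 3919/160)
obs 10: x=3/2 → posterior Inverse-Gamma(9, 4899/160)
obs 11: x=-6 → posterior Inverse-Gamma(19/2, 6179/160)
obs 12: x=5 → posterior Inverse-Gamma(10, 10099/160)

k = 11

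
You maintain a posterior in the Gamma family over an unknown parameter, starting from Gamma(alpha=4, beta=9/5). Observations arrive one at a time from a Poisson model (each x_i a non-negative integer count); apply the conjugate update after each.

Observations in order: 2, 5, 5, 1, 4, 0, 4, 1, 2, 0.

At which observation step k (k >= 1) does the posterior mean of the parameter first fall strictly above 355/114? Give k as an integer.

obs 1: x=2 → posterior Gamma(6, 14/5)
obs 2: x=5 → posterior Gamma(11, 19/5)
obs 3: x=5 → posterior Gamma(16, 24/5)
obs 4: x=1 → posterior Gamma(17, 29/5)
obs 5: x=4 → posterior Gamma(21, 34/5)
obs 6: x=0 → posterior Gamma(21, 39/5)
obs 7: x=4 → posterior Gamma(25, 44/5)
obs 8: x=1 → posterior Gamma(26, 49/5)
obs 9: x=2 → posterior Gamma(28, 54/5)
obs 10: x=0 → posterior Gamma(28, 59/5)

k = 3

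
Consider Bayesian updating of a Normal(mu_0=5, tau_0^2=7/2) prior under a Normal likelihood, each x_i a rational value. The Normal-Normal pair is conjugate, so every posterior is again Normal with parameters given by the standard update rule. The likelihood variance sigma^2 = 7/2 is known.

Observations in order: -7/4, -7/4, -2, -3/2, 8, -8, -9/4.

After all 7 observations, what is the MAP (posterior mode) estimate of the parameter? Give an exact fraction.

-17/32

obs 1: x=-7/4 → posterior Normal(13/8, 7/4)
obs 2: x=-7/4 → posterior Normal(1/2, 7/6)
obs 3: x=-2 → posterior Normal(-1/8, 7/8)
obs 4: x=-3/2 → posterior Normal(-2/5, 7/10)
obs 5: x=8 → posterior Normal(1, 7/12)
obs 6: x=-8 → posterior Normal(-2/7, 1/2)
obs 7: x=-9/4 → posterior Normal(-17/32, 7/16)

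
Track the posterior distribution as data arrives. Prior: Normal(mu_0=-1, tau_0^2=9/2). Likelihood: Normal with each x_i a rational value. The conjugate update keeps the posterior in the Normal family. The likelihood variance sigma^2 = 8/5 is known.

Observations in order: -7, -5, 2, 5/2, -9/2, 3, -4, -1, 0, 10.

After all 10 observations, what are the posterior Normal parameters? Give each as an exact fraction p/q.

mu_0=-98/233, tau_0^2=36/233

obs 1: x=-7 → posterior Normal(-331/61, 72/61)
obs 2: x=-5 → posterior Normal(-278/53, 36/53)
obs 3: x=2 → posterior Normal(-466/151, 72/151)
obs 4: x=5/2 → posterior Normal(-101/56, 18/49)
obs 5: x=-9/2 → posterior Normal(-556/241, 72/241)
obs 6: x=3 → posterior Normal(-421/286, 36/143)
obs 7: x=-4 → posterior Normal(-601/331, 72/331)
obs 8: x=-1 → posterior Normal(-323/188, 9/47)
obs 9: x=0 → posterior Normal(-646/421, 72/421)
obs 10: x=10 → posterior Normal(-98/233, 36/233)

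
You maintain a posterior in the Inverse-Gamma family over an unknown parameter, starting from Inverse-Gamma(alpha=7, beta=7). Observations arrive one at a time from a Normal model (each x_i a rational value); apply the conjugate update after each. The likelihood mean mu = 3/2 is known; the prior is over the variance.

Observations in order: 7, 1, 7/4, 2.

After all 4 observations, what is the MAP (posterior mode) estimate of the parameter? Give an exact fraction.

obs 1: x=7 → posterior Inverse-Gamma(15/2, 177/8)
obs 2: x=1 → posterior Inverse-Gamma(8, 89/4)
obs 3: x=7/4 → posterior Inverse-Gamma(17/2, 713/32)
obs 4: x=2 → posterior Inverse-Gamma(9, 717/32)

717/320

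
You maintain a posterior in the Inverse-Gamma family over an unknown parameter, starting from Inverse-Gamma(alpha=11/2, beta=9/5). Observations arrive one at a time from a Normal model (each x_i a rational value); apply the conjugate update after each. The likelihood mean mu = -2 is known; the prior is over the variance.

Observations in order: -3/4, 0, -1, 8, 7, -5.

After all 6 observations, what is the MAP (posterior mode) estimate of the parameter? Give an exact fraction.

16013/1520

obs 1: x=-3/4 → posterior Inverse-Gamma(6, 413/160)
obs 2: x=0 → posterior Inverse-Gamma(13/2, 733/160)
obs 3: x=-1 → posterior Inverse-Gamma(7, 813/160)
obs 4: x=8 → posterior Inverse-Gamma(15/2, 8813/160)
obs 5: x=7 → posterior Inverse-Gamma(8, 15293/160)
obs 6: x=-5 → posterior Inverse-Gamma(17/2, 16013/160)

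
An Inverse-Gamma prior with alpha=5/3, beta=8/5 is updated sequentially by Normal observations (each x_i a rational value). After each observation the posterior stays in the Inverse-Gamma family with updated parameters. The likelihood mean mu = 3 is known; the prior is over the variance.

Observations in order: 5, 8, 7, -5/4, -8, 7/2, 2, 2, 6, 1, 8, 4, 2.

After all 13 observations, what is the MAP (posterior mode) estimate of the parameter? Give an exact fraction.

55083/4400

obs 1: x=5 → posterior Inverse-Gamma(13/6, 18/5)
obs 2: x=8 → posterior Inverse-Gamma(8/3, 161/10)
obs 3: x=7 → posterior Inverse-Gamma(19/6, 241/10)
obs 4: x=-5/4 → posterior Inverse-Gamma(11/3, 5301/160)
obs 5: x=-8 → posterior Inverse-Gamma(25/6, 14981/160)
obs 6: x=7/2 → posterior Inverse-Gamma(14/3, 15001/160)
obs 7: x=2 → posterior Inverse-Gamma(31/6, 15081/160)
obs 8: x=2 → posterior Inverse-Gamma(17/3, 15161/160)
obs 9: x=6 → posterior Inverse-Gamma(37/6, 15881/160)
obs 10: x=1 → posterior Inverse-Gamma(20/3, 16201/160)
obs 11: x=8 → posterior Inverse-Gamma(43/6, 18201/160)
obs 12: x=4 → posterior Inverse-Gamma(23/3, 18281/160)
obs 13: x=2 → posterior Inverse-Gamma(49/6, 18361/160)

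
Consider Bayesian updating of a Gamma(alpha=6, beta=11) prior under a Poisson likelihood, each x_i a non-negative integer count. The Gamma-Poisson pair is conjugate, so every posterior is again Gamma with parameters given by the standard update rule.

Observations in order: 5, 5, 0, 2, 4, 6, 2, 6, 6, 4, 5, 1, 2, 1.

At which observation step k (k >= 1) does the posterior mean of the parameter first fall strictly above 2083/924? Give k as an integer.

k = 11

obs 1: x=5 → posterior Gamma(11, 12)
obs 2: x=5 → posterior Gamma(16, 13)
obs 3: x=0 → posterior Gamma(16, 14)
obs 4: x=2 → posterior Gamma(18, 15)
obs 5: x=4 → posterior Gamma(22, 16)
obs 6: x=6 → posterior Gamma(28, 17)
obs 7: x=2 → posterior Gamma(30, 18)
obs 8: x=6 → posterior Gamma(36, 19)
obs 9: x=6 → posterior Gamma(42, 20)
obs 10: x=4 → posterior Gamma(46, 21)
obs 11: x=5 → posterior Gamma(51, 22)
obs 12: x=1 → posterior Gamma(52, 23)
obs 13: x=2 → posterior Gamma(54, 24)
obs 14: x=1 → posterior Gamma(55, 25)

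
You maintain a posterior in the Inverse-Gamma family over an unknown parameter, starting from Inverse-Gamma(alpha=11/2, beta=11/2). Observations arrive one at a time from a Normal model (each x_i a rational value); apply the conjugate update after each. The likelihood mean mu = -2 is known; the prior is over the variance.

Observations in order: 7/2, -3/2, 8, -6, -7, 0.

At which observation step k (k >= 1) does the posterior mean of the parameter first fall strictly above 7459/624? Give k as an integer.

obs 1: x=7/2 → posterior Inverse-Gamma(6, 165/8)
obs 2: x=-3/2 → posterior Inverse-Gamma(13/2, 83/4)
obs 3: x=8 → posterior Inverse-Gamma(7, 283/4)
obs 4: x=-6 → posterior Inverse-Gamma(15/2, 315/4)
obs 5: x=-7 → posterior Inverse-Gamma(8, 365/4)
obs 6: x=0 → posterior Inverse-Gamma(17/2, 373/4)

k = 4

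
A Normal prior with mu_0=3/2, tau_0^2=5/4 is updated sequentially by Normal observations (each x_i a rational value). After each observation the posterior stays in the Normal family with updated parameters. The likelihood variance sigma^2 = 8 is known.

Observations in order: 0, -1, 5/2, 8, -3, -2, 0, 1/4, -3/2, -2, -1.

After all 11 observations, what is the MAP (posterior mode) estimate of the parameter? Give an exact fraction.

obs 1: x=0 → posterior Normal(48/37, 40/37)
obs 2: x=-1 → posterior Normal(43/42, 20/21)
obs 3: x=5/2 → posterior Normal(111/94, 40/47)
obs 4: x=8 → posterior Normal(191/104, 10/13)
obs 5: x=-3 → posterior Normal(161/114, 40/57)
obs 6: x=-2 → posterior Normal(141/124, 20/31)
obs 7: x=0 → posterior Normal(141/134, 40/67)
obs 8: x=1/4 → posterior Normal(287/288, 5/9)
obs 9: x=-3/2 → posterior Normal(257/308, 40/77)
obs 10: x=-2 → posterior Normal(217/328, 20/41)
obs 11: x=-1 → posterior Normal(197/348, 40/87)

197/348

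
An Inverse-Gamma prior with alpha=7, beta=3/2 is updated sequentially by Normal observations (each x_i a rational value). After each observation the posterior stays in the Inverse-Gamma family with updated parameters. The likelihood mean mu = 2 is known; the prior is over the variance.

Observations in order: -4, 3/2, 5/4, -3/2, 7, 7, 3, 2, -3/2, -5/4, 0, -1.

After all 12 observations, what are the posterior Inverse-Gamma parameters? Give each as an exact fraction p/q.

obs 1: x=-4 → posterior Inverse-Gamma(15/2, 39/2)
obs 2: x=3/2 → posterior Inverse-Gamma(8, 157/8)
obs 3: x=5/4 → posterior Inverse-Gamma(17/2, 637/32)
obs 4: x=-3/2 → posterior Inverse-Gamma(9, 833/32)
obs 5: x=7 → posterior Inverse-Gamma(19/2, 1233/32)
obs 6: x=7 → posterior Inverse-Gamma(10, 1633/32)
obs 7: x=3 → posterior Inverse-Gamma(21/2, 1649/32)
obs 8: x=2 → posterior Inverse-Gamma(11, 1649/32)
obs 9: x=-3/2 → posterior Inverse-Gamma(23/2, 1845/32)
obs 10: x=-5/4 → posterior Inverse-Gamma(12, 1007/16)
obs 11: x=0 → posterior Inverse-Gamma(25/2, 1039/16)
obs 12: x=-1 → posterior Inverse-Gamma(13, 1111/16)

alpha=13, beta=1111/16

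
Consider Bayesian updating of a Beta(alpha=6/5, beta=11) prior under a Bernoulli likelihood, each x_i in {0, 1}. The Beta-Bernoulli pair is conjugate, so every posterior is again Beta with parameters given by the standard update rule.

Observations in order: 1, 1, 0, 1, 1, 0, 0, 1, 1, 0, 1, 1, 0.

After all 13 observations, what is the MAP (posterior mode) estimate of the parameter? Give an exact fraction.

obs 1: x=1 → posterior Beta(11/5, 11)
obs 2: x=1 → posterior Beta(16/5, 11)
obs 3: x=0 → posterior Beta(16/5, 12)
obs 4: x=1 → posterior Beta(21/5, 12)
obs 5: x=1 → posterior Beta(26/5, 12)
obs 6: x=0 → posterior Beta(26/5, 13)
obs 7: x=0 → posterior Beta(26/5, 14)
obs 8: x=1 → posterior Beta(31/5, 14)
obs 9: x=1 → posterior Beta(36/5, 14)
obs 10: x=0 → posterior Beta(36/5, 15)
obs 11: x=1 → posterior Beta(41/5, 15)
obs 12: x=1 → posterior Beta(46/5, 15)
obs 13: x=0 → posterior Beta(46/5, 16)

41/116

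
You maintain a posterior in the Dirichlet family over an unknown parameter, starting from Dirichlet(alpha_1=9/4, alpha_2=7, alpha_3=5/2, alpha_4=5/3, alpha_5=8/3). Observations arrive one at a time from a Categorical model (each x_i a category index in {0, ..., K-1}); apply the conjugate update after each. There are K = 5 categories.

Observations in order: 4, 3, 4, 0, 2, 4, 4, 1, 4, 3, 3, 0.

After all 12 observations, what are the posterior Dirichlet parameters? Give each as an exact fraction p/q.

obs 1: x=4 → posterior Dirichlet(9/4, 7, 5/2, 5/3, 11/3)
obs 2: x=3 → posterior Dirichlet(9/4, 7, 5/2, 8/3, 11/3)
obs 3: x=4 → posterior Dirichlet(9/4, 7, 5/2, 8/3, 14/3)
obs 4: x=0 → posterior Dirichlet(13/4, 7, 5/2, 8/3, 14/3)
obs 5: x=2 → posterior Dirichlet(13/4, 7, 7/2, 8/3, 14/3)
obs 6: x=4 → posterior Dirichlet(13/4, 7, 7/2, 8/3, 17/3)
obs 7: x=4 → posterior Dirichlet(13/4, 7, 7/2, 8/3, 20/3)
obs 8: x=1 → posterior Dirichlet(13/4, 8, 7/2, 8/3, 20/3)
obs 9: x=4 → posterior Dirichlet(13/4, 8, 7/2, 8/3, 23/3)
obs 10: x=3 → posterior Dirichlet(13/4, 8, 7/2, 11/3, 23/3)
obs 11: x=3 → posterior Dirichlet(13/4, 8, 7/2, 14/3, 23/3)
obs 12: x=0 → posterior Dirichlet(17/4, 8, 7/2, 14/3, 23/3)

alpha_1=17/4, alpha_2=8, alpha_3=7/2, alpha_4=14/3, alpha_5=23/3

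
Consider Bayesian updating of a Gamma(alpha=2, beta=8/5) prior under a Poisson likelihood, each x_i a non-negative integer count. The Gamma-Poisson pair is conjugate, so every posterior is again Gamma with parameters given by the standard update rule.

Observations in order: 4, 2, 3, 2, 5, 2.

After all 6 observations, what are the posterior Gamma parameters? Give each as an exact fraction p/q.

obs 1: x=4 → posterior Gamma(6, 13/5)
obs 2: x=2 → posterior Gamma(8, 18/5)
obs 3: x=3 → posterior Gamma(11, 23/5)
obs 4: x=2 → posterior Gamma(13, 28/5)
obs 5: x=5 → posterior Gamma(18, 33/5)
obs 6: x=2 → posterior Gamma(20, 38/5)

alpha=20, beta=38/5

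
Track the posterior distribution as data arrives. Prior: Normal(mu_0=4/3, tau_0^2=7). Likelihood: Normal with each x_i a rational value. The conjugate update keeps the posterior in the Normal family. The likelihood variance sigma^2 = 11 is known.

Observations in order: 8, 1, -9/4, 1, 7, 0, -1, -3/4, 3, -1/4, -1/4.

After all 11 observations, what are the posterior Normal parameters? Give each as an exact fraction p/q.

mu_0=739/528, tau_0^2=7/8

obs 1: x=8 → posterior Normal(106/27, 77/18)
obs 2: x=1 → posterior Normal(233/75, 77/25)
obs 3: x=-9/4 → posterior Normal(743/384, 77/32)
obs 4: x=1 → posterior Normal(827/468, 77/39)
obs 5: x=7 → posterior Normal(1415/552, 77/46)
obs 6: x=0 → posterior Normal(1415/636, 77/53)
obs 7: x=-1 → posterior Normal(1331/720, 77/60)
obs 8: x=-3/4 → posterior Normal(317/201, 77/67)
obs 9: x=3 → posterior Normal(190/111, 77/74)
obs 10: x=-1/4 → posterior Normal(1499/972, 77/81)
obs 11: x=-1/4 → posterior Normal(739/528, 7/8)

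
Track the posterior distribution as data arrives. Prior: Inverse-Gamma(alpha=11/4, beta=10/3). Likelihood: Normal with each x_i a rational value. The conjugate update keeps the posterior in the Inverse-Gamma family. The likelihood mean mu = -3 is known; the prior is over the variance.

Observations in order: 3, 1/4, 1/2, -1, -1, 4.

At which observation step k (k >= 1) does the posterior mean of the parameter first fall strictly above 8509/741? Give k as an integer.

k = 6

obs 1: x=3 → posterior Inverse-Gamma(13/4, 64/3)
obs 2: x=1/4 → posterior Inverse-Gamma(15/4, 2555/96)
obs 3: x=1/2 → posterior Inverse-Gamma(17/4, 3143/96)
obs 4: x=-1 → posterior Inverse-Gamma(19/4, 3335/96)
obs 5: x=-1 → posterior Inverse-Gamma(21/4, 3527/96)
obs 6: x=4 → posterior Inverse-Gamma(23/4, 5879/96)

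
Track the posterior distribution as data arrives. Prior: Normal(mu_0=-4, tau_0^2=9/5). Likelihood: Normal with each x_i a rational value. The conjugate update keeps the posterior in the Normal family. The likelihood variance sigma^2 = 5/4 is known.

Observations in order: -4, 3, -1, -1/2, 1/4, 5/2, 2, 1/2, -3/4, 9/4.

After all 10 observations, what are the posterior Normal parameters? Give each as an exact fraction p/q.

obs 1: x=-4 → posterior Normal(-4, 45/61)
obs 2: x=3 → posterior Normal(-136/97, 45/97)
obs 3: x=-1 → posterior Normal(-172/133, 45/133)
obs 4: x=-1/2 → posterior Normal(-190/169, 45/169)
obs 5: x=1/4 → posterior Normal(-181/205, 9/41)
obs 6: x=5/2 → posterior Normal(-91/241, 45/241)
obs 7: x=2 → posterior Normal(-19/277, 45/277)
obs 8: x=1/2 → posterior Normal(-1/313, 45/313)
obs 9: x=-3/4 → posterior Normal(-28/349, 45/349)
obs 10: x=9/4 → posterior Normal(53/385, 9/77)

mu_0=53/385, tau_0^2=9/77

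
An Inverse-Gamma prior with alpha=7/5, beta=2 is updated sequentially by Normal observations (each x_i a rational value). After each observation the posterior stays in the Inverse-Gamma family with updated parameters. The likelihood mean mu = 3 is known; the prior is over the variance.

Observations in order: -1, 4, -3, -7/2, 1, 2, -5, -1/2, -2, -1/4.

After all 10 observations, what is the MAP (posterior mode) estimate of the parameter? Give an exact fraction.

17285/1184

obs 1: x=-1 → posterior Inverse-Gamma(19/10, 10)
obs 2: x=4 → posterior Inverse-Gamma(12/5, 21/2)
obs 3: x=-3 → posterior Inverse-Gamma(29/10, 57/2)
obs 4: x=-7/2 → posterior Inverse-Gamma(17/5, 397/8)
obs 5: x=1 → posterior Inverse-Gamma(39/10, 413/8)
obs 6: x=2 → posterior Inverse-Gamma(22/5, 417/8)
obs 7: x=-5 → posterior Inverse-Gamma(49/10, 673/8)
obs 8: x=-1/2 → posterior Inverse-Gamma(27/5, 361/4)
obs 9: x=-2 → posterior Inverse-Gamma(59/10, 411/4)
obs 10: x=-1/4 → posterior Inverse-Gamma(32/5, 3457/32)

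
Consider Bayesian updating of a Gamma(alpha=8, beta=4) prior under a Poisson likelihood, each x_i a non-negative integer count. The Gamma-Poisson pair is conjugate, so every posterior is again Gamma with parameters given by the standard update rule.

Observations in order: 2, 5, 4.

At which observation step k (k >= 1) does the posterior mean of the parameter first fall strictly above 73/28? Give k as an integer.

k = 3

obs 1: x=2 → posterior Gamma(10, 5)
obs 2: x=5 → posterior Gamma(15, 6)
obs 3: x=4 → posterior Gamma(19, 7)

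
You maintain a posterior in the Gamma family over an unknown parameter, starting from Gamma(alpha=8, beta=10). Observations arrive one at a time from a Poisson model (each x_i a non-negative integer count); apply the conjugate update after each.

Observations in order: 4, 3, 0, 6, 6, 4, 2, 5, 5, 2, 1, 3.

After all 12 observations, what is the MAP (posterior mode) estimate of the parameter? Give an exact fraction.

obs 1: x=4 → posterior Gamma(12, 11)
obs 2: x=3 → posterior Gamma(15, 12)
obs 3: x=0 → posterior Gamma(15, 13)
obs 4: x=6 → posterior Gamma(21, 14)
obs 5: x=6 → posterior Gamma(27, 15)
obs 6: x=4 → posterior Gamma(31, 16)
obs 7: x=2 → posterior Gamma(33, 17)
obs 8: x=5 → posterior Gamma(38, 18)
obs 9: x=5 → posterior Gamma(43, 19)
obs 10: x=2 → posterior Gamma(45, 20)
obs 11: x=1 → posterior Gamma(46, 21)
obs 12: x=3 → posterior Gamma(49, 22)

24/11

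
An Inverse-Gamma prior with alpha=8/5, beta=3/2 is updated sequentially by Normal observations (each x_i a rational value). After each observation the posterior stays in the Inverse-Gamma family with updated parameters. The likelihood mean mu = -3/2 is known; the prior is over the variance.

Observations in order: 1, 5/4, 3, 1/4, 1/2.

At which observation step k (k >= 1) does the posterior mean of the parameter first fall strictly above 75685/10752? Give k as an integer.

obs 1: x=1 → posterior Inverse-Gamma(21/10, 37/8)
obs 2: x=5/4 → posterior Inverse-Gamma(13/5, 269/32)
obs 3: x=3 → posterior Inverse-Gamma(31/10, 593/32)
obs 4: x=1/4 → posterior Inverse-Gamma(18/5, 321/16)
obs 5: x=1/2 → posterior Inverse-Gamma(41/10, 353/16)

k = 3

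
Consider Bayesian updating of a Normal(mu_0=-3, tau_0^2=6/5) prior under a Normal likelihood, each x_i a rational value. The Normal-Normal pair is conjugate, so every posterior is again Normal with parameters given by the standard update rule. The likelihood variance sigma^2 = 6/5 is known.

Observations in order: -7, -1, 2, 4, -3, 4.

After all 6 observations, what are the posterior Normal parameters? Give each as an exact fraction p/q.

obs 1: x=-7 → posterior Normal(-5, 3/5)
obs 2: x=-1 → posterior Normal(-11/3, 2/5)
obs 3: x=2 → posterior Normal(-9/4, 3/10)
obs 4: x=4 → posterior Normal(-1, 6/25)
obs 5: x=-3 → posterior Normal(-4/3, 1/5)
obs 6: x=4 → posterior Normal(-4/7, 6/35)

mu_0=-4/7, tau_0^2=6/35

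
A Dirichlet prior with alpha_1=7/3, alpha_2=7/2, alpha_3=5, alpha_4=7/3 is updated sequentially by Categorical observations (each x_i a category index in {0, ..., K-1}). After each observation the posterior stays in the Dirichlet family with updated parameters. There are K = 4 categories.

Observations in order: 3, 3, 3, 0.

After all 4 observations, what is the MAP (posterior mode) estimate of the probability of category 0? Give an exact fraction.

obs 1: x=3 → posterior Dirichlet(7/3, 7/2, 5, 10/3)
obs 2: x=3 → posterior Dirichlet(7/3, 7/2, 5, 13/3)
obs 3: x=3 → posterior Dirichlet(7/3, 7/2, 5, 16/3)
obs 4: x=0 → posterior Dirichlet(10/3, 7/2, 5, 16/3)

14/79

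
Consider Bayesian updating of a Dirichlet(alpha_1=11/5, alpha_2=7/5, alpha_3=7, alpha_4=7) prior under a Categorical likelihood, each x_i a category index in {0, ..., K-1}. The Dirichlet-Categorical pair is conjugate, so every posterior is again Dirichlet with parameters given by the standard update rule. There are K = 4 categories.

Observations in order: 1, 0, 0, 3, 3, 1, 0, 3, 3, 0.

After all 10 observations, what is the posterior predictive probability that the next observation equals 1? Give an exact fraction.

obs 1: x=1 → posterior Dirichlet(11/5, 12/5, 7, 7)
obs 2: x=0 → posterior Dirichlet(16/5, 12/5, 7, 7)
obs 3: x=0 → posterior Dirichlet(21/5, 12/5, 7, 7)
obs 4: x=3 → posterior Dirichlet(21/5, 12/5, 7, 8)
obs 5: x=3 → posterior Dirichlet(21/5, 12/5, 7, 9)
obs 6: x=1 → posterior Dirichlet(21/5, 17/5, 7, 9)
obs 7: x=0 → posterior Dirichlet(26/5, 17/5, 7, 9)
obs 8: x=3 → posterior Dirichlet(26/5, 17/5, 7, 10)
obs 9: x=3 → posterior Dirichlet(26/5, 17/5, 7, 11)
obs 10: x=0 → posterior Dirichlet(31/5, 17/5, 7, 11)

17/138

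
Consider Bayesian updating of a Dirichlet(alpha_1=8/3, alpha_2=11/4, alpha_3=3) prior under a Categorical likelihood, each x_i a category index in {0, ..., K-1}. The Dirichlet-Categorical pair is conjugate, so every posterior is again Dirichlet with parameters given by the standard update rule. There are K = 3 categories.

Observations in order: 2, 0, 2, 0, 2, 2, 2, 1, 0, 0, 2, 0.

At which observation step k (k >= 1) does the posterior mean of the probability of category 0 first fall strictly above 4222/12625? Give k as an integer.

obs 1: x=2 → posterior Dirichlet(8/3, 11/4, 4)
obs 2: x=0 → posterior Dirichlet(11/3, 11/4, 4)
obs 3: x=2 → posterior Dirichlet(11/3, 11/4, 5)
obs 4: x=0 → posterior Dirichlet(14/3, 11/4, 5)
obs 5: x=2 → posterior Dirichlet(14/3, 11/4, 6)
obs 6: x=2 → posterior Dirichlet(14/3, 11/4, 7)
obs 7: x=2 → posterior Dirichlet(14/3, 11/4, 8)
obs 8: x=1 → posterior Dirichlet(14/3, 15/4, 8)
obs 9: x=0 → posterior Dirichlet(17/3, 15/4, 8)
obs 10: x=0 → posterior Dirichlet(20/3, 15/4, 8)
obs 11: x=2 → posterior Dirichlet(20/3, 15/4, 9)
obs 12: x=0 → posterior Dirichlet(23/3, 15/4, 9)

k = 2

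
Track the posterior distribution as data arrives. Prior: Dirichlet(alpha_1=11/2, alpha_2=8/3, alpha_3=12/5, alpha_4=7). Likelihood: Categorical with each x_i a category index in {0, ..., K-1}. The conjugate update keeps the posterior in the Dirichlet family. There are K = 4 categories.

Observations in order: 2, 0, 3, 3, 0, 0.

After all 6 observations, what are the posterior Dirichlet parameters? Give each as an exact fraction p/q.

alpha_1=17/2, alpha_2=8/3, alpha_3=17/5, alpha_4=9

obs 1: x=2 → posterior Dirichlet(11/2, 8/3, 17/5, 7)
obs 2: x=0 → posterior Dirichlet(13/2, 8/3, 17/5, 7)
obs 3: x=3 → posterior Dirichlet(13/2, 8/3, 17/5, 8)
obs 4: x=3 → posterior Dirichlet(13/2, 8/3, 17/5, 9)
obs 5: x=0 → posterior Dirichlet(15/2, 8/3, 17/5, 9)
obs 6: x=0 → posterior Dirichlet(17/2, 8/3, 17/5, 9)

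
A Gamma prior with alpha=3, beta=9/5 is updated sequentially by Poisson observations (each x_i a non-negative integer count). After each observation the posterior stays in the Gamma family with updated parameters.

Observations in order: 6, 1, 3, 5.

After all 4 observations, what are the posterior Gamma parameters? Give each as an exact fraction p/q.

alpha=18, beta=29/5

obs 1: x=6 → posterior Gamma(9, 14/5)
obs 2: x=1 → posterior Gamma(10, 19/5)
obs 3: x=3 → posterior Gamma(13, 24/5)
obs 4: x=5 → posterior Gamma(18, 29/5)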